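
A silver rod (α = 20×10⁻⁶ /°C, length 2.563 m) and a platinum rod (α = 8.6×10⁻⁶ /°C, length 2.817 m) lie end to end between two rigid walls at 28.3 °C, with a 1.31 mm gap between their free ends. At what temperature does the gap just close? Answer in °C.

T = 45.7 °C

Gap closes when ΔL₁ + ΔL₂ = 1.31 mm = 1.31×10⁻³ m
(α₁L₁ + α₂L₂)ΔT = g
α₁L₁ + α₂L₂ = 20×10⁻⁶×2.563 + 8.6×10⁻⁶×2.817 = 7.54862×10⁻⁵ m/K
ΔT = 1.31×10⁻³ / 7.54862×10⁻⁵ = 17.354 K
T = 28.3 + 17.354 = 45.654 °C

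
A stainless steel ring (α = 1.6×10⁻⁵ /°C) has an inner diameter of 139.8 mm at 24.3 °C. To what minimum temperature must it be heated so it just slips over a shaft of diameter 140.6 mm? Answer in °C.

T = 382 °C

Required Δd = 140.6 − 139.8 = 0.8 mm
Δd = αd₀ΔT ⇒ ΔT = Δd/(αd₀) = 0.8 / (1.6×10⁻⁵ × 139.8) = 357.65 K
T_min = 24.3 + 357.65 = 381.95 °C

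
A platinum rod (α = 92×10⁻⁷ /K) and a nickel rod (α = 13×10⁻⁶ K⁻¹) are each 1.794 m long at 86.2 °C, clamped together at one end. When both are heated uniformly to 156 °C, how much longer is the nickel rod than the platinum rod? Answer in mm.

0.476 mm

ΔT = 69.8 K
platinum: ΔL = 92×10⁻⁷ × 1.794 m × 69.8 = 1.1520×10⁻³ m = 1.1520 mm
nickel: ΔL = 13×10⁻⁶ × 1.794 m × 69.8 = 1.6279×10⁻³ m = 1.6279 mm
difference = 1.6279 − 1.1520 = 0.4759 mm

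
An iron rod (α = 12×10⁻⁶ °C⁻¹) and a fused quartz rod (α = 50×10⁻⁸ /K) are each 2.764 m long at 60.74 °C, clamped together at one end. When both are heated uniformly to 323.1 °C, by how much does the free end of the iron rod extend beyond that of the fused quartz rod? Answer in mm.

8.34 mm

ΔT = 262.36 K
iron: ΔL = 12×10⁻⁶ × 2.764 m × 262.36 = 8.7020×10⁻³ m = 8.7020 mm
fused quartz: ΔL = 50×10⁻⁸ × 2.764 m × 262.36 = 3.6258×10⁻⁴ m = 0.36258 mm
difference = 8.7020 − 0.36258 = 8.33942 mm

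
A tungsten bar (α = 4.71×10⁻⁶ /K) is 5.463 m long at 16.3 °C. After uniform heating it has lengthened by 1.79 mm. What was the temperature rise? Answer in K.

ΔT = 69.6 K

ΔL = αL₀ΔT ⇒ ΔT = ΔL / (αL₀)
ΔT = 1.79×10⁻³ m / (4.71×10⁻⁶ × 5.463 m) = 69.567 K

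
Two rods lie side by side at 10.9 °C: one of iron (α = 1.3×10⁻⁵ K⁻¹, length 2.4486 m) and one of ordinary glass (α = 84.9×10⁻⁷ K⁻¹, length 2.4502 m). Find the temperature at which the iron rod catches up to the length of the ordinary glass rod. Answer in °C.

T = 156.0 °C

Equal length when α₁L₁ΔT − α₂L₂ΔT = L₂ − L₁ = 1.60×10⁻³ m
α₁L₁ = 3.18318×10⁻⁵, α₂L₂ = 2.0802198×10⁻⁵ → Δ(αL) = 1.1029602×10⁻⁵ m/K
ΔT = 1.60×10⁻³ / 1.1029602×10⁻⁵ = 145.064 K, so T = 10.9 + 145.064 = 155.964 °C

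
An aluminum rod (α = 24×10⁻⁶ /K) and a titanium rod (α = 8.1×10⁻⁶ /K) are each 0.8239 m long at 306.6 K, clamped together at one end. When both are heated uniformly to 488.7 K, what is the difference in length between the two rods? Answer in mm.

2.39 mm

ΔT = 182.1 K
aluminum: ΔL = 24×10⁻⁶ × 0.8239 m × 182.1 = 3.6008×10⁻³ m = 3.6008 mm
titanium: ΔL = 8.1×10⁻⁶ × 0.8239 m × 182.1 = 1.2153×10⁻³ m = 1.2153 mm
difference = 3.6008 − 1.2153 = 2.3855 mm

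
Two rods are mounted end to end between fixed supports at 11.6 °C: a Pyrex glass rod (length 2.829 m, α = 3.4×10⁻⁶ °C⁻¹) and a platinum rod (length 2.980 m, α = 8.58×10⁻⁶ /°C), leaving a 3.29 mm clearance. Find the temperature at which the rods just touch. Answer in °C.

α₁L₁ = 9.6186×10⁻⁶ m/K, α₂L₂ = 2.55684×10⁻⁵ m/K → total 3.5187×10⁻⁵ m/K
ΔT = g/(α₁L₁+α₂L₂) = 3.29×10⁻³ / 3.5187×10⁻⁵ = 93.50 K
T = 11.6 + 93.50 = 105.10 °C

T = 105 °C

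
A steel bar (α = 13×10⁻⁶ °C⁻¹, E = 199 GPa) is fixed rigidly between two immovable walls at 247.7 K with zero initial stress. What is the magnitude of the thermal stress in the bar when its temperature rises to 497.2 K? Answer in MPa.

σ = 645 MPa

Fully constrained: the free strain ε = αΔT is blocked, so σ = Eε = EαΔT.
|ΔT| = 249.5 K
σ = 199×10⁹ × 13×10⁻⁶ × 249.5 = 6.45×10⁸ Pa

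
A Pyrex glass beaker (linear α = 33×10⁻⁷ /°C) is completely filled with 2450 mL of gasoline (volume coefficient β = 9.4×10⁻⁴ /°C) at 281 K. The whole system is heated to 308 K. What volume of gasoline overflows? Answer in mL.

The beaker also expands: β_container ≈ 3α = 9.9×10⁻⁶ /K
Net overflow = V₀(β_liq − 3α_cont)ΔT
β − 3α = 9.40×10⁻⁴ − 9.9×10⁻⁶ = 9.301×10⁻⁴ /K; ΔT = 27 K
ΔV = 2450 × 9.301×10⁻⁴ × 27 = 61.5 mL

61.5 mL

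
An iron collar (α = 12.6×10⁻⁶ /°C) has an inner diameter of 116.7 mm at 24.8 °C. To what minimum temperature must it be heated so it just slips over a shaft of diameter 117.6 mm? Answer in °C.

Required Δd = 117.6 − 116.7 = 0.9 mm
Δd = αd₀ΔT ⇒ ΔT = Δd/(αd₀) = 0.9 / (12.6×10⁻⁶ × 116.7) = 612.07 K
T_min = 24.8 + 612.07 = 636.87 °C

T = 637 °C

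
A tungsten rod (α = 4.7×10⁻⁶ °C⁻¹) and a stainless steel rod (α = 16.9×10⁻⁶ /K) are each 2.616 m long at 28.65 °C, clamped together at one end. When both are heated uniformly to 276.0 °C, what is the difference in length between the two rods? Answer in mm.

7.89 mm

ΔT = 247.35 K
tungsten: ΔL = 4.7×10⁻⁶ × 2.616 m × 247.35 = 3.0412×10⁻³ m = 3.0412 mm
stainless steel: ΔL = 16.9×10⁻⁶ × 2.616 m × 247.35 = 1.0935×10⁻² m = 10.935 mm
difference = 10.935 − 3.0412 = 7.8938 mm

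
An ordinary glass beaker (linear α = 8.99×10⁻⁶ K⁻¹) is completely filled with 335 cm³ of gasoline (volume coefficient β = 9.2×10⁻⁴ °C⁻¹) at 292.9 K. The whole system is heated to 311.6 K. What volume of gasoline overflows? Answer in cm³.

The beaker also expands: β_container ≈ 3α = 2.697×10⁻⁵ /K
Net overflow = V₀(β_liq − 3α_cont)ΔT
β − 3α = 9.20×10⁻⁴ − 2.697×10⁻⁵ = 8.9303×10⁻⁴ /K; ΔT = 18.7 K
ΔV = 335 × 8.9303×10⁻⁴ × 18.7 = 5.59 cm³

5.59 cm³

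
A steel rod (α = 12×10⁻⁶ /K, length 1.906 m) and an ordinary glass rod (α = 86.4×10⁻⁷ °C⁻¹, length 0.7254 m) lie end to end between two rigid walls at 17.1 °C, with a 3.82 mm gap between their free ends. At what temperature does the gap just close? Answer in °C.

T = 148 °C

α₁L₁ = 2.2872×10⁻⁵ m/K, α₂L₂ = 6.267456×10⁻⁶ m/K → total 2.9139456×10⁻⁵ m/K
ΔT = g/(α₁L₁+α₂L₂) = 3.82×10⁻³ / 2.9139456×10⁻⁵ = 131.09 K
T = 17.1 + 131.09 = 148.19 °C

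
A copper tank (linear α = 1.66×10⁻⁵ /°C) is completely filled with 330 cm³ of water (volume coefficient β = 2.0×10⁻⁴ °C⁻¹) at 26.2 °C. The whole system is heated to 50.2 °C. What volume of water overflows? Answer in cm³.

1.19 cm³

The tank also expands: β_container ≈ 3α = 4.98×10⁻⁵ /K
Net overflow = V₀(β_liq − 3α_cont)ΔT
β − 3α = 2.00×10⁻⁴ − 4.98×10⁻⁵ = 1.502×10⁻⁴ /K; ΔT = 24.0 K
ΔV = 330 × 1.502×10⁻⁴ × 24.0 = 1.19 cm³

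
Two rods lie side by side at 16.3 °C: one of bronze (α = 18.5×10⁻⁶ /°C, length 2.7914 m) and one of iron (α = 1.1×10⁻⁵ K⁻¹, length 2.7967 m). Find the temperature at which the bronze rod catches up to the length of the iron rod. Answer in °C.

L₁(1 + α₁ΔT) = L₂(1 + α₂ΔT) ⇒ ΔT = (L₂ − L₁)/(α₁L₁ − α₂L₂)
L₂ − L₁ = 2.7967 − 2.7914 = 5.30×10⁻³ m
α₁L₁ − α₂L₂ = 18.5×10⁻⁶×2.7914 − 1.1×10⁻⁵×2.7967 = 2.08772×10⁻⁵ m/K
ΔT = 5.30×10⁻³ / 2.08772×10⁻⁵ = 253.865 K
T = 16.3 + 253.865 = 270.165 °C

T = 270.2 °C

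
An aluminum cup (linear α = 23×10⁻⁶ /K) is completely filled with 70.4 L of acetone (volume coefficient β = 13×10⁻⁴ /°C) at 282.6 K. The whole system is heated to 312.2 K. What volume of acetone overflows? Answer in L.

2.57 L

The cup also expands: β_container ≈ 3α = 6.9×10⁻⁵ /K
Net overflow = V₀(β_liq − 3α_cont)ΔT
β − 3α = 1.30×10⁻³ − 6.9×10⁻⁵ = 1.231×10⁻³ /K; ΔT = 29.6 K
ΔV = 70.4 × 1.231×10⁻³ × 29.6 = 2.57 L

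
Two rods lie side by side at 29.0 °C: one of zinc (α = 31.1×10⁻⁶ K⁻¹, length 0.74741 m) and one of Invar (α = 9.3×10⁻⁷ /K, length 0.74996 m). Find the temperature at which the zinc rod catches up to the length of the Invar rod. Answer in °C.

T = 142.1 °C

L₁(1 + α₁ΔT) = L₂(1 + α₂ΔT) ⇒ ΔT = (L₂ − L₁)/(α₁L₁ − α₂L₂)
L₂ − L₁ = 0.74996 − 0.74741 = 2.55×10⁻³ m
α₁L₁ − α₂L₂ = 31.1×10⁻⁶×0.74741 − 9.3×10⁻⁷×0.74996 = 2.25469882×10⁻⁵ m/K
ΔT = 2.55×10⁻³ / 2.25469882×10⁻⁵ = 113.097 K
T = 29.0 + 113.097 = 142.097 °C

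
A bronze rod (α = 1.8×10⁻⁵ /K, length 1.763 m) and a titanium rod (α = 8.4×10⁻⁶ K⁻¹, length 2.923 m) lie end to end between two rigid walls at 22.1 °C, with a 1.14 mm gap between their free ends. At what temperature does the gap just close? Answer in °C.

Gap closes when ΔL₁ + ΔL₂ = 1.14 mm = 1.14×10⁻³ m
(α₁L₁ + α₂L₂)ΔT = g
α₁L₁ + α₂L₂ = 1.8×10⁻⁵×1.763 + 8.4×10⁻⁶×2.923 = 5.62872×10⁻⁵ m/K
ΔT = 1.14×10⁻³ / 5.62872×10⁻⁵ = 20.253 K
T = 22.1 + 20.253 = 42.353 °C

T = 42.4 °C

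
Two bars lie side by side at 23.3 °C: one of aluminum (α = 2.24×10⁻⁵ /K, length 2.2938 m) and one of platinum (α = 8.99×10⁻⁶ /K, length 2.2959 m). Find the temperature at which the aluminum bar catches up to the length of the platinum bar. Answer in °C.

Equal length when α₁L₁ΔT − α₂L₂ΔT = L₂ − L₁ = 2.10×10⁻³ m
α₁L₁ = 5.138112×10⁻⁵, α₂L₂ = 2.0640141×10⁻⁵ → Δ(αL) = 3.0740979×10⁻⁵ m/K
ΔT = 2.10×10⁻³ / 3.0740979×10⁻⁵ = 68.3127 K, so T = 23.3 + 68.3127 = 91.6127 °C

T = 91.61 °C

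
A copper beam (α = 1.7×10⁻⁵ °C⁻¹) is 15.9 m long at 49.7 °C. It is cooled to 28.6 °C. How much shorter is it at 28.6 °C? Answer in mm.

ΔL = 5.70 mm

|ΔT| = |28.6 − 49.7| = 21.1 K
ΔL = αL₀ΔT = (1.7×10⁻⁵)(15.9)(21.1) = 5.70×10⁻³ m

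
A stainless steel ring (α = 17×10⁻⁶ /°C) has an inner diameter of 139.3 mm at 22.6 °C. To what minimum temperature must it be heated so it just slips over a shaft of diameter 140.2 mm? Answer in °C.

Required Δd = 140.2 − 139.3 = 0.9 mm
Δd = αd₀ΔT ⇒ ΔT = Δd/(αd₀) = 0.9 / (17×10⁻⁶ × 139.3) = 380.05 K
T_min = 22.6 + 380.05 = 402.65 °C

T = 403 °C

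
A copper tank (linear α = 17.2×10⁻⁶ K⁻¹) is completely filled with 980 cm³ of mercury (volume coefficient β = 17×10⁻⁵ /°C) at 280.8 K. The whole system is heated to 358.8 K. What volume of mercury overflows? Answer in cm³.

The tank also expands: β_container ≈ 3α = 5.16×10⁻⁵ /K
Net overflow = V₀(β_liq − 3α_cont)ΔT
β − 3α = 1.70×10⁻⁴ − 5.16×10⁻⁵ = 1.184×10⁻⁴ /K; ΔT = 78.0 K
ΔV = 980 × 1.184×10⁻⁴ × 78.0 = 9.05 cm³

9.05 cm³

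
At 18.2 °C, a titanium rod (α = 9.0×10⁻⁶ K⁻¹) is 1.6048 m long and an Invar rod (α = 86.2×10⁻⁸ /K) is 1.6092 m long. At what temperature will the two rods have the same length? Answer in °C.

L₁(1 + α₁ΔT) = L₂(1 + α₂ΔT) ⇒ ΔT = (L₂ − L₁)/(α₁L₁ − α₂L₂)
L₂ − L₁ = 1.6092 − 1.6048 = 4.40×10⁻³ m
α₁L₁ − α₂L₂ = 9.0×10⁻⁶×1.6048 − 86.2×10⁻⁸×1.6092 = 1.30560696×10⁻⁵ m/K
ΔT = 4.40×10⁻³ / 1.30560696×10⁻⁵ = 337.008 K
T = 18.2 + 337.008 = 355.208 °C

T = 355.2 °C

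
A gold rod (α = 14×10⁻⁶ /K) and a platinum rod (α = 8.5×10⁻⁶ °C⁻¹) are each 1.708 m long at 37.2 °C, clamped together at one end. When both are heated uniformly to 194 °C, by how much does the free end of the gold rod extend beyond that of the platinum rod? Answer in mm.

1.47 mm

ΔT = 156.8 K
gold: ΔL = 14×10⁻⁶ × 1.708 m × 156.8 = 3.7494×10⁻³ m = 3.7494 mm
platinum: ΔL = 8.5×10⁻⁶ × 1.708 m × 156.8 = 2.2764×10⁻³ m = 2.2764 mm
difference = 3.7494 − 2.2764 = 1.4730 mm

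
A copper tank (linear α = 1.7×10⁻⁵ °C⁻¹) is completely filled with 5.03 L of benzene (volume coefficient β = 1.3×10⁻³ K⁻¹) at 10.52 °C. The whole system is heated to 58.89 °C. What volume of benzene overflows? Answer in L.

The tank also expands: β_container ≈ 3α = 5.1×10⁻⁵ /K
Net overflow = V₀(β_liq − 3α_cont)ΔT
β − 3α = 1.30×10⁻³ − 5.1×10⁻⁵ = 1.249×10⁻³ /K; ΔT = 48.37 K
ΔV = 5.03 × 1.249×10⁻³ × 48.37 = 0.304 L

0.304 L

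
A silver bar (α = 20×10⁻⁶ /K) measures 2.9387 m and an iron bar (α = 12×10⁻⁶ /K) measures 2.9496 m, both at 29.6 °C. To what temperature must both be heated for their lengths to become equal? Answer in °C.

Equal length when α₁L₁ΔT − α₂L₂ΔT = L₂ − L₁ = 1.09×10⁻² m
α₁L₁ = 5.8774×10⁻⁵, α₂L₂ = 3.53952×10⁻⁵ → Δ(αL) = 2.33788×10⁻⁵ m/K
ΔT = 1.09×10⁻² / 2.33788×10⁻⁵ = 466.234 K, so T = 29.6 + 466.234 = 495.834 °C

T = 495.8 °C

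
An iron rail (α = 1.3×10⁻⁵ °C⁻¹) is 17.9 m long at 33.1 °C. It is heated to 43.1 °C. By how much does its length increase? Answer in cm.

|ΔT| = |43.1 − 33.1| = 10.0 K
ΔL = αL₀ΔT = (1.3×10⁻⁵)(17.9)(10.0) = 2.33×10⁻³ m

ΔL = 0.233 cm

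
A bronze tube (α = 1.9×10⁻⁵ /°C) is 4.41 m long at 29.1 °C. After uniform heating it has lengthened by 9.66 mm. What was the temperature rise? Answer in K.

ΔT = 115 K

ΔL = αL₀ΔT ⇒ ΔT = ΔL / (αL₀)
ΔT = 9.66×10⁻³ m / (1.9×10⁻⁵ × 4.41 m) = 115.29 K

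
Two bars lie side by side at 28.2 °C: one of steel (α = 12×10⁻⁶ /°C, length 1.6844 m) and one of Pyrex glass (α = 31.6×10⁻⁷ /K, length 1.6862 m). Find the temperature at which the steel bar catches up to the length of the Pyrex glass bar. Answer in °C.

L₁(1 + α₁ΔT) = L₂(1 + α₂ΔT) ⇒ ΔT = (L₂ − L₁)/(α₁L₁ − α₂L₂)
L₂ − L₁ = 1.6862 − 1.6844 = 1.80×10⁻³ m
α₁L₁ − α₂L₂ = 12×10⁻⁶×1.6844 − 31.6×10⁻⁷×1.6862 = 1.4884408×10⁻⁵ m/K
ΔT = 1.80×10⁻³ / 1.4884408×10⁻⁵ = 120.932 K
T = 28.2 + 120.932 = 149.132 °C

T = 149.1 °C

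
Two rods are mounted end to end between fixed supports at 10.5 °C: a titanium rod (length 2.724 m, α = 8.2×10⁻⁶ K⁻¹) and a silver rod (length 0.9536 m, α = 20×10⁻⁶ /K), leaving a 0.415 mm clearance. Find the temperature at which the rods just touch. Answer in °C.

T = 20.5 °C

α₁L₁ = 2.23368×10⁻⁵ m/K, α₂L₂ = 1.9072×10⁻⁵ m/K → total 4.14088×10⁻⁵ m/K
ΔT = g/(α₁L₁+α₂L₂) = 4.15×10⁻⁴ / 4.14088×10⁻⁵ = 10.022 K
T = 10.5 + 10.022 = 20.522 °C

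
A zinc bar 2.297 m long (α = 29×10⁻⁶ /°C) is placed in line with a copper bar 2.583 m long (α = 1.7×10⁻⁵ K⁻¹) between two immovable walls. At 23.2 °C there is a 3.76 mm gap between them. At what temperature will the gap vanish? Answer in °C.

Gap closes when ΔL₁ + ΔL₂ = 3.76 mm = 3.76×10⁻³ m
(α₁L₁ + α₂L₂)ΔT = g
α₁L₁ + α₂L₂ = 29×10⁻⁶×2.297 + 1.7×10⁻⁵×2.583 = 1.10524×10⁻⁴ m/K
ΔT = 3.76×10⁻³ / 1.10524×10⁻⁴ = 34.020 K
T = 23.2 + 34.020 = 57.220 °C

T = 57.2 °C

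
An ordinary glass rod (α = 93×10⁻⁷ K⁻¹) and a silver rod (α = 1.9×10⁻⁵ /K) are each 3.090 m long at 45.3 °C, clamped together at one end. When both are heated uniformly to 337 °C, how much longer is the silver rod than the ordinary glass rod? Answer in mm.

ΔT = 291.7 K
ordinary glass: ΔL = 93×10⁻⁷ × 3.090 m × 291.7 = 8.3826×10⁻³ m = 8.3826 mm
silver: ΔL = 1.9×10⁻⁵ × 3.090 m × 291.7 = 1.7126×10⁻² m = 17.126 mm
difference = 17.126 − 8.3826 = 8.7434 mm

8.74 mm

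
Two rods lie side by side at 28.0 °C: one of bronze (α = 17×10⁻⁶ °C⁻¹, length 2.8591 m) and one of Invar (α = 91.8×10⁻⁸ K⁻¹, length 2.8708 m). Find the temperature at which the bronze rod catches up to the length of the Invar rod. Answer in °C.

Equal length when α₁L₁ΔT − α₂L₂ΔT = L₂ − L₁ = 1.17×10⁻² m
α₁L₁ = 4.86047×10⁻⁵, α₂L₂ = 2.6353944×10⁻⁶ → Δ(αL) = 4.59693056×10⁻⁵ m/K
ΔT = 1.17×10⁻² / 4.59693056×10⁻⁵ = 254.518 K, so T = 28.0 + 254.518 = 282.518 °C

T = 282.5 °C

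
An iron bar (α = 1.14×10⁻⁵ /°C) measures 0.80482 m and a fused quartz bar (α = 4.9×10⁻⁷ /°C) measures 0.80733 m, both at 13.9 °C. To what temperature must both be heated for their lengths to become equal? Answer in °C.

L₁(1 + α₁ΔT) = L₂(1 + α₂ΔT) ⇒ ΔT = (L₂ − L₁)/(α₁L₁ − α₂L₂)
L₂ − L₁ = 0.80733 − 0.80482 = 2.51×10⁻³ m
α₁L₁ − α₂L₂ = 1.14×10⁻⁵×0.80482 − 4.9×10⁻⁷×0.80733 = 8.7793563×10⁻⁶ m/K
ΔT = 2.51×10⁻³ / 8.7793563×10⁻⁶ = 285.898 K
T = 13.9 + 285.898 = 299.798 °C

T = 299.8 °C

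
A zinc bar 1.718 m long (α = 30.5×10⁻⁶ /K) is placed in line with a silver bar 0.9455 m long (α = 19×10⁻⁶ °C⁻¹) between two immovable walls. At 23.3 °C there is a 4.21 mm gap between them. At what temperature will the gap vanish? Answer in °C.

α₁L₁ = 5.2399×10⁻⁵ m/K, α₂L₂ = 1.79645×10⁻⁵ m/K → total 7.03635×10⁻⁵ m/K
ΔT = g/(α₁L₁+α₂L₂) = 4.21×10⁻³ / 7.03635×10⁻⁵ = 59.832 K
T = 23.3 + 59.832 = 83.132 °C

T = 83.1 °C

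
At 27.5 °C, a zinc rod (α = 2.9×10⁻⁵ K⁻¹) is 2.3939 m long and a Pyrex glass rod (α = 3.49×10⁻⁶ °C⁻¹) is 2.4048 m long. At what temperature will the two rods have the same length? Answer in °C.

T = 206.1 °C

L₁(1 + α₁ΔT) = L₂(1 + α₂ΔT) ⇒ ΔT = (L₂ − L₁)/(α₁L₁ − α₂L₂)
L₂ − L₁ = 2.4048 − 2.3939 = 1.09×10⁻² m
α₁L₁ − α₂L₂ = 2.9×10⁻⁵×2.3939 − 3.49×10⁻⁶×2.4048 = 6.1030348×10⁻⁵ m/K
ΔT = 1.09×10⁻² / 6.1030348×10⁻⁵ = 178.600 K
T = 27.5 + 178.600 = 206.100 °C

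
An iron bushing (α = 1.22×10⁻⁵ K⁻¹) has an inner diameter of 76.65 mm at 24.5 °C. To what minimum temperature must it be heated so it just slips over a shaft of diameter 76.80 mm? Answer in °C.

Required Δd = 76.80 − 76.65 = 0.15 mm
Δd = αd₀ΔT ⇒ ΔT = Δd/(αd₀) = 0.15 / (1.22×10⁻⁵ × 76.65) = 160.41 K
T_min = 24.5 + 160.41 = 184.91 °C

T = 185 °C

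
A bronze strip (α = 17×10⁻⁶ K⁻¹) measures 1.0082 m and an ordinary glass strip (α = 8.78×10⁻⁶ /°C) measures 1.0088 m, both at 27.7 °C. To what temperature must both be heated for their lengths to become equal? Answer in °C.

T = 100.1 °C

Equal length when α₁L₁ΔT − α₂L₂ΔT = L₂ − L₁ = 6.00×10⁻⁴ m
α₁L₁ = 1.71394×10⁻⁵, α₂L₂ = 8.857264×10⁻⁶ → Δ(αL) = 8.282136×10⁻⁶ m/K
ΔT = 6.00×10⁻⁴ / 8.282136×10⁻⁶ = 72.445 K, so T = 27.7 + 72.445 = 100.145 °C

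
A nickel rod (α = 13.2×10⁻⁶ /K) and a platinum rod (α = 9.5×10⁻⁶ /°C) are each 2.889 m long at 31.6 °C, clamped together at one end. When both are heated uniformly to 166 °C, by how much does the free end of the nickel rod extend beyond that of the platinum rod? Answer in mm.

ΔT = 134.4 K
nickel: ΔL = 13.2×10⁻⁶ × 2.889 m × 134.4 = 5.1253×10⁻³ m = 5.1253 mm
platinum: ΔL = 9.5×10⁻⁶ × 2.889 m × 134.4 = 3.6887×10⁻³ m = 3.6887 mm
difference = 5.1253 − 3.6887 = 1.4366 mm

1.44 mm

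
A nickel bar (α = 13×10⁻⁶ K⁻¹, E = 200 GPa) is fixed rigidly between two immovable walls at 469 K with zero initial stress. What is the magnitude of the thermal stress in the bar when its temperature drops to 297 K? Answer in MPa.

σ = 447 MPa

Fully constrained: the free strain ε = αΔT is blocked, so σ = Eε = EαΔT.
|ΔT| = 172 K
σ = 200×10⁹ × 13×10⁻⁶ × 172 = 4.47×10⁸ Pa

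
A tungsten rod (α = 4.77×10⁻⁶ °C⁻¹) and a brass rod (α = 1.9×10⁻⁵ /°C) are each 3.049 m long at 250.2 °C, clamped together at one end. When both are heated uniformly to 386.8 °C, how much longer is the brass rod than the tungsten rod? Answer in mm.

5.93 mm

ΔT = 136.6 K
tungsten: ΔL = 4.77×10⁻⁶ × 3.049 m × 136.6 = 1.9867×10⁻³ m = 1.9867 mm
brass: ΔL = 1.9×10⁻⁵ × 3.049 m × 136.6 = 7.9134×10⁻³ m = 7.9134 mm
difference = 7.9134 − 1.9867 = 5.9267 mm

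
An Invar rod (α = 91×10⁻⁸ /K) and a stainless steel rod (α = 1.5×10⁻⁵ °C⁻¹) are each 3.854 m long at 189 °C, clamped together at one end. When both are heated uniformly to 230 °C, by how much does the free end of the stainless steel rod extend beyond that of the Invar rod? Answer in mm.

ΔT = 41 K
Invar: ΔL = 91×10⁻⁸ × 3.854 m × 41 = 1.4379×10⁻⁴ m = 0.14379 mm
stainless steel: ΔL = 1.5×10⁻⁵ × 3.854 m × 41 = 2.3702×10⁻³ m = 2.3702 mm
difference = 2.3702 − 0.14379 = 2.22641 mm

2.23 mm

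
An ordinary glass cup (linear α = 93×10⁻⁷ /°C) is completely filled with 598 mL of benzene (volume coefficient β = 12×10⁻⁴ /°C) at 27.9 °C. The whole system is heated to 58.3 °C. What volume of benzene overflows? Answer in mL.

The cup also expands: β_container ≈ 3α = 2.79×10⁻⁵ /K
Net overflow = V₀(β_liq − 3α_cont)ΔT
β − 3α = 1.20×10⁻³ − 2.79×10⁻⁵ = 1.1721×10⁻³ /K; ΔT = 30.4 K
ΔV = 598 × 1.1721×10⁻³ × 30.4 = 21.3 mL

21.3 mL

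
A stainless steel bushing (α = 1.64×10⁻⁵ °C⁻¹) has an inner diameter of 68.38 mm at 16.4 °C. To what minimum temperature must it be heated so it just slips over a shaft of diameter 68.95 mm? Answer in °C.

Required Δd = 68.95 − 68.38 = 0.57 mm
Δd = αd₀ΔT ⇒ ΔT = Δd/(αd₀) = 0.57 / (1.64×10⁻⁵ × 68.38) = 508.28 K
T_min = 16.4 + 508.28 = 524.68 °C

T = 525 °C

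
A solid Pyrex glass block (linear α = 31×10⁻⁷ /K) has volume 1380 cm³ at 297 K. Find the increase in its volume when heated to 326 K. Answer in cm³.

ΔV = 0.372 cm³

Isotropic solid: β ≈ 3α = 9.3×10⁻⁶ /K; ΔT = 29 K
ΔV = 3αV₀ΔT = 3(31×10⁻⁷)(1380)(29) = 0.372 cm³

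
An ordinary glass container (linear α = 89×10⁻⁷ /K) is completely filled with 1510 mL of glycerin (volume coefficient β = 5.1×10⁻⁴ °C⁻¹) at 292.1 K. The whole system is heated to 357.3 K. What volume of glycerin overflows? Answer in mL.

The container also expands: β_container ≈ 3α = 2.67×10⁻⁵ /K
Net overflow = V₀(β_liq − 3α_cont)ΔT
β − 3α = 5.10×10⁻⁴ − 2.67×10⁻⁵ = 4.833×10⁻⁴ /K; ΔT = 65.2 K
ΔV = 1510 × 4.833×10⁻⁴ × 65.2 = 47.6 mL

47.6 mL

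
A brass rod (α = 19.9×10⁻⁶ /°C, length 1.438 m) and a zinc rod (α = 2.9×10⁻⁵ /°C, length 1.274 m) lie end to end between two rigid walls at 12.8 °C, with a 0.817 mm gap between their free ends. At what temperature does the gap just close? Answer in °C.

α₁L₁ = 2.86162×10⁻⁵ m/K, α₂L₂ = 3.6946×10⁻⁵ m/K → total 6.55622×10⁻⁵ m/K
ΔT = g/(α₁L₁+α₂L₂) = 8.17×10⁻⁴ / 6.55622×10⁻⁵ = 12.461 K
T = 12.8 + 12.461 = 25.261 °C

T = 25.3 °C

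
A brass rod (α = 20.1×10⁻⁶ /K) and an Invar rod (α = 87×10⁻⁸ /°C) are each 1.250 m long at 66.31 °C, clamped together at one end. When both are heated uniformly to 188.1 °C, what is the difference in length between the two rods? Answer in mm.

ΔT = 121.79 K
brass: ΔL = 20.1×10⁻⁶ × 1.250 m × 121.79 = 3.0600×10⁻³ m = 3.0600 mm
Invar: ΔL = 87×10⁻⁸ × 1.250 m × 121.79 = 1.3245×10⁻⁴ m = 0.13245 mm
difference = 3.0600 − 0.13245 = 2.92755 mm

2.93 mm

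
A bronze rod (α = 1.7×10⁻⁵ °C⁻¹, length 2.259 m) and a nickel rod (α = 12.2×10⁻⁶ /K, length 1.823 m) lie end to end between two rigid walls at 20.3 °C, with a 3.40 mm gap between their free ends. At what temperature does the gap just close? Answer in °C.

Gap closes when ΔL₁ + ΔL₂ = 3.40 mm = 3.40×10⁻³ m
(α₁L₁ + α₂L₂)ΔT = g
α₁L₁ + α₂L₂ = 1.7×10⁻⁵×2.259 + 12.2×10⁻⁶×1.823 = 6.06436×10⁻⁵ m/K
ΔT = 3.40×10⁻³ / 6.06436×10⁻⁵ = 56.065 K
T = 20.3 + 56.065 = 76.365 °C

T = 76.4 °C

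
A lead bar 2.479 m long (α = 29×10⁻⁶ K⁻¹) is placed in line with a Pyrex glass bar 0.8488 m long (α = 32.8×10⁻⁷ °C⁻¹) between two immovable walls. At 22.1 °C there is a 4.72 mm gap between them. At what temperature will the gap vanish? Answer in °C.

T = 85.3 °C

Gap closes when ΔL₁ + ΔL₂ = 4.72 mm = 4.72×10⁻³ m
(α₁L₁ + α₂L₂)ΔT = g
α₁L₁ + α₂L₂ = 29×10⁻⁶×2.479 + 32.8×10⁻⁷×0.8488 = 7.4675064×10⁻⁵ m/K
ΔT = 4.72×10⁻³ / 7.4675064×10⁻⁵ = 63.207 K
T = 22.1 + 63.207 = 85.307 °C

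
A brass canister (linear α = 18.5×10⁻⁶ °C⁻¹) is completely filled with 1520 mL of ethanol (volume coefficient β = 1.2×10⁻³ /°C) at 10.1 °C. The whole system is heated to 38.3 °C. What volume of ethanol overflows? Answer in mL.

49.1 mL

The canister also expands: β_container ≈ 3α = 5.55×10⁻⁵ /K
Net overflow = V₀(β_liq − 3α_cont)ΔT
β − 3α = 1.20×10⁻³ − 5.55×10⁻⁵ = 1.1445×10⁻³ /K; ΔT = 28.2 K
ΔV = 1520 × 1.1445×10⁻³ × 28.2 = 49.1 mL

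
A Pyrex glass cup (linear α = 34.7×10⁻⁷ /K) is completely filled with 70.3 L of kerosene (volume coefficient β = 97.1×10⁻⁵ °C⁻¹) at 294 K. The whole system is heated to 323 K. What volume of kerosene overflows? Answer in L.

The cup also expands: β_container ≈ 3α = 1.041×10⁻⁵ /K
Net overflow = V₀(β_liq − 3α_cont)ΔT
β − 3α = 9.71×10⁻⁴ − 1.041×10⁻⁵ = 9.6059×10⁻⁴ /K; ΔT = 29 K
ΔV = 70.3 × 9.6059×10⁻⁴ × 29 = 1.96 L

1.96 L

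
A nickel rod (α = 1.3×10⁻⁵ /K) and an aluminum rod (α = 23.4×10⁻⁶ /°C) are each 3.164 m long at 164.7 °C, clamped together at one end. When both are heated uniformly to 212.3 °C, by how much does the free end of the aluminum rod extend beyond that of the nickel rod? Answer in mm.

ΔT = 47.6 K
nickel: ΔL = 1.3×10⁻⁵ × 3.164 m × 47.6 = 1.9579×10⁻³ m = 1.9579 mm
aluminum: ΔL = 23.4×10⁻⁶ × 3.164 m × 47.6 = 3.5242×10⁻³ m = 3.5242 mm
difference = 3.5242 − 1.9579 = 1.5663 mm

1.57 mm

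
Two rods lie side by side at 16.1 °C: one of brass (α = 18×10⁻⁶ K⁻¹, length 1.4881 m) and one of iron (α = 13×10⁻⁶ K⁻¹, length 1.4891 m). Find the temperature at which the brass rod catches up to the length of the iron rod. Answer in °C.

L₁(1 + α₁ΔT) = L₂(1 + α₂ΔT) ⇒ ΔT = (L₂ − L₁)/(α₁L₁ − α₂L₂)
L₂ − L₁ = 1.4891 − 1.4881 = 1.00×10⁻³ m
α₁L₁ − α₂L₂ = 18×10⁻⁶×1.4881 − 13×10⁻⁶×1.4891 = 7.4275×10⁻⁶ m/K
ΔT = 1.00×10⁻³ / 7.4275×10⁻⁶ = 134.635 K
T = 16.1 + 134.635 = 150.735 °C

T = 150.7 °C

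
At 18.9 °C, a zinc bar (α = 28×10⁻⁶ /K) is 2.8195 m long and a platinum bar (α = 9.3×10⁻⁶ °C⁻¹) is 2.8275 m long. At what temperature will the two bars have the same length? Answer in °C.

T = 170.8 °C

Equal length when α₁L₁ΔT − α₂L₂ΔT = L₂ − L₁ = 8.00×10⁻³ m
α₁L₁ = 7.8946×10⁻⁵, α₂L₂ = 2.629575×10⁻⁵ → Δ(αL) = 5.265025×10⁻⁵ m/K
ΔT = 8.00×10⁻³ / 5.265025×10⁻⁵ = 151.946 K, so T = 18.9 + 151.946 = 170.846 °C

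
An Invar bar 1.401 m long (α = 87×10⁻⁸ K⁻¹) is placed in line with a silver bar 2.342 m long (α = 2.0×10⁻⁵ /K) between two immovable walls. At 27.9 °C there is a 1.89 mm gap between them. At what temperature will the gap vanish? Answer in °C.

T = 67.2 °C

Gap closes when ΔL₁ + ΔL₂ = 1.89 mm = 1.89×10⁻³ m
(α₁L₁ + α₂L₂)ΔT = g
α₁L₁ + α₂L₂ = 87×10⁻⁸×1.401 + 2.0×10⁻⁵×2.342 = 4.805887×10⁻⁵ m/K
ΔT = 1.89×10⁻³ / 4.805887×10⁻⁵ = 39.327 K
T = 27.9 + 39.327 = 67.227 °C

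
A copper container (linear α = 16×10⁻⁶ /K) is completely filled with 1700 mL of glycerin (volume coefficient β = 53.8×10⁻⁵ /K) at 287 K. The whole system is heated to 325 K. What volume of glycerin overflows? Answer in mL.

The container also expands: β_container ≈ 3α = 4.8×10⁻⁵ /K
Net overflow = V₀(β_liq − 3α_cont)ΔT
β − 3α = 5.38×10⁻⁴ − 4.8×10⁻⁵ = 4.90×10⁻⁴ /K; ΔT = 38 K
ΔV = 1700 × 4.90×10⁻⁴ × 38 = 31.7 mL

31.7 mL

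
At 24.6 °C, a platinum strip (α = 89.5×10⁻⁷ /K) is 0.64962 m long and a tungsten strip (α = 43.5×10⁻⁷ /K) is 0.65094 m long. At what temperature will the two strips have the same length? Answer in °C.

Equal length when α₁L₁ΔT − α₂L₂ΔT = L₂ − L₁ = 1.32×10⁻³ m
α₁L₁ = 5.814099×10⁻⁶, α₂L₂ = 2.831589×10⁻⁶ → Δ(αL) = 2.98251×10⁻⁶ m/K
ΔT = 1.32×10⁻³ / 2.98251×10⁻⁶ = 442.580 K, so T = 24.6 + 442.580 = 467.180 °C

T = 467.2 °C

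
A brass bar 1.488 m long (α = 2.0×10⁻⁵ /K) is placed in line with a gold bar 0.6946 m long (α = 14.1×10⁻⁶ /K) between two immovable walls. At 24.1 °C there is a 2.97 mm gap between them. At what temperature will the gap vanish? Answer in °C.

T = 99.2 °C

Gap closes when ΔL₁ + ΔL₂ = 2.97 mm = 2.97×10⁻³ m
(α₁L₁ + α₂L₂)ΔT = g
α₁L₁ + α₂L₂ = 2.0×10⁻⁵×1.488 + 14.1×10⁻⁶×0.6946 = 3.955386×10⁻⁵ m/K
ΔT = 2.97×10⁻³ / 3.955386×10⁻⁵ = 75.087 K
T = 24.1 + 75.087 = 99.187 °C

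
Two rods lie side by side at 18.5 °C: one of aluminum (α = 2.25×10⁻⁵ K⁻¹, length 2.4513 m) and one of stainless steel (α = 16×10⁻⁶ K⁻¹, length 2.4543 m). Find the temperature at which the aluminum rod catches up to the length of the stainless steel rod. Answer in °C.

T = 207.4 °C

L₁(1 + α₁ΔT) = L₂(1 + α₂ΔT) ⇒ ΔT = (L₂ − L₁)/(α₁L₁ − α₂L₂)
L₂ − L₁ = 2.4543 − 2.4513 = 3.00×10⁻³ m
α₁L₁ − α₂L₂ = 2.25×10⁻⁵×2.4513 − 16×10⁻⁶×2.4543 = 1.588545×10⁻⁵ m/K
ΔT = 3.00×10⁻³ / 1.588545×10⁻⁵ = 188.852 K
T = 18.5 + 188.852 = 207.352 °C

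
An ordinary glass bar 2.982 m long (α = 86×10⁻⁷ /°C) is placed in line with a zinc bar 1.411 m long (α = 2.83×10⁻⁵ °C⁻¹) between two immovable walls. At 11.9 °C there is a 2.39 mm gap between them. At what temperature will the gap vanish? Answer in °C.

Gap closes when ΔL₁ + ΔL₂ = 2.39 mm = 2.39×10⁻³ m
(α₁L₁ + α₂L₂)ΔT = g
α₁L₁ + α₂L₂ = 86×10⁻⁷×2.982 + 2.83×10⁻⁵×1.411 = 6.55765×10⁻⁵ m/K
ΔT = 2.39×10⁻³ / 6.55765×10⁻⁵ = 36.446 K
T = 11.9 + 36.446 = 48.346 °C

T = 48.3 °C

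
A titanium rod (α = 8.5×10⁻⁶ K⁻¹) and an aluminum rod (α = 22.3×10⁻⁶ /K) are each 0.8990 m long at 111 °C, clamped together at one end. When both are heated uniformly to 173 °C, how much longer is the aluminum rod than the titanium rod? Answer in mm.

0.769 mm

ΔT = 62 K
titanium: ΔL = 8.5×10⁻⁶ × 0.8990 m × 62 = 4.7377×10⁻⁴ m = 0.47377 mm
aluminum: ΔL = 22.3×10⁻⁶ × 0.8990 m × 62 = 1.2430×10⁻³ m = 1.2430 mm
difference = 1.2430 − 0.47377 = 0.76923 mm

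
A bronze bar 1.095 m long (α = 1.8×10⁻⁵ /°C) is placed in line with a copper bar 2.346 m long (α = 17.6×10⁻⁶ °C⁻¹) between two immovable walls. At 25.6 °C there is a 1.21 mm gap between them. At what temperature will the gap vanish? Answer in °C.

T = 45.4 °C

Gap closes when ΔL₁ + ΔL₂ = 1.21 mm = 1.21×10⁻³ m
(α₁L₁ + α₂L₂)ΔT = g
α₁L₁ + α₂L₂ = 1.8×10⁻⁵×1.095 + 17.6×10⁻⁶×2.346 = 6.09996×10⁻⁵ m/K
ΔT = 1.21×10⁻³ / 6.09996×10⁻⁵ = 19.836 K
T = 25.6 + 19.836 = 45.436 °C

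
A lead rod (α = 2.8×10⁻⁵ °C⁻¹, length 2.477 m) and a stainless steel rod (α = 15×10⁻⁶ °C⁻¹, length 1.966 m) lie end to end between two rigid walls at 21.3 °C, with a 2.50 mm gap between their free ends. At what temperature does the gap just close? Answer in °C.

α₁L₁ = 6.9356×10⁻⁵ m/K, α₂L₂ = 2.949×10⁻⁵ m/K → total 9.8846×10⁻⁵ m/K
ΔT = g/(α₁L₁+α₂L₂) = 2.50×10⁻³ / 9.8846×10⁻⁵ = 25.292 K
T = 21.3 + 25.292 = 46.592 °C

T = 46.6 °C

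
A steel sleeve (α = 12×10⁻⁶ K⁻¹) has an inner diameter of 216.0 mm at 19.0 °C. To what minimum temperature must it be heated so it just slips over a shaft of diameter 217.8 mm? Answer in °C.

Required Δd = 217.8 − 216.0 = 1.8 mm
Δd = αd₀ΔT ⇒ ΔT = Δd/(αd₀) = 1.8 / (12×10⁻⁶ × 216.0) = 694.44 K
T_min = 19.0 + 694.44 = 713.44 °C

T = 713 °C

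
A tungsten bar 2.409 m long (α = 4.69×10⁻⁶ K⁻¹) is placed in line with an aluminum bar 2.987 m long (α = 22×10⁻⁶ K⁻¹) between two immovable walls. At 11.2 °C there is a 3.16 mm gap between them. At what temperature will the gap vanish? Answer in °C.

T = 52.2 °C

Gap closes when ΔL₁ + ΔL₂ = 3.16 mm = 3.16×10⁻³ m
(α₁L₁ + α₂L₂)ΔT = g
α₁L₁ + α₂L₂ = 4.69×10⁻⁶×2.409 + 22×10⁻⁶×2.987 = 7.701221×10⁻⁵ m/K
ΔT = 3.16×10⁻³ / 7.701221×10⁻⁵ = 41.032 K
T = 11.2 + 41.032 = 52.232 °C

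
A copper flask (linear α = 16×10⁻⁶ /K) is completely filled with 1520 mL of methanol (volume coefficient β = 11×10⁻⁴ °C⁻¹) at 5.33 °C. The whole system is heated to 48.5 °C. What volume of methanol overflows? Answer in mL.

69.0 mL

The flask also expands: β_container ≈ 3α = 4.8×10⁻⁵ /K
Net overflow = V₀(β_liq − 3α_cont)ΔT
β − 3α = 1.10×10⁻³ − 4.8×10⁻⁵ = 1.052×10⁻³ /K; ΔT = 43.17 K
ΔV = 1520 × 1.052×10⁻³ × 43.17 = 69.0 mL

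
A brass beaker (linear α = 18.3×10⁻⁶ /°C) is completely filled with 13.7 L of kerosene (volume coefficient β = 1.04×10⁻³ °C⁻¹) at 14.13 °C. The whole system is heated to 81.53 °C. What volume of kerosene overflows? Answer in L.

0.910 L

The beaker also expands: β_container ≈ 3α = 5.49×10⁻⁵ /K
Net overflow = V₀(β_liq − 3α_cont)ΔT
β − 3α = 1.04×10⁻³ − 5.49×10⁻⁵ = 9.851×10⁻⁴ /K; ΔT = 67.40 K
ΔV = 13.7 × 9.851×10⁻⁴ × 67.40 = 0.910 L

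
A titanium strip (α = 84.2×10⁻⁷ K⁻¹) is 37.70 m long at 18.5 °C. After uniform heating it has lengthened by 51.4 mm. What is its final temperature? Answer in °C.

T = 180 °C

ΔL = αL₀ΔT ⇒ ΔT = ΔL / (αL₀)
ΔT = 51.4×10⁻³ m / (84.2×10⁻⁷ × 37.70 m) = 161.92 K
T = 18.5 + 161.92 = 180.42 °C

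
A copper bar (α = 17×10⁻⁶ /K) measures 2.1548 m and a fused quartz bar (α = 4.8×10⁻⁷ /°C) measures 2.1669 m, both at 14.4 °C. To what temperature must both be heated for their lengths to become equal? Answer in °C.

T = 354.4 °C

Equal length when α₁L₁ΔT − α₂L₂ΔT = L₂ − L₁ = 1.21×10⁻² m
α₁L₁ = 3.66316×10⁻⁵, α₂L₂ = 1.040112×10⁻⁶ → Δ(αL) = 3.5591488×10⁻⁵ m/K
ΔT = 1.21×10⁻² / 3.5591488×10⁻⁵ = 339.969 K, so T = 14.4 + 339.969 = 354.369 °C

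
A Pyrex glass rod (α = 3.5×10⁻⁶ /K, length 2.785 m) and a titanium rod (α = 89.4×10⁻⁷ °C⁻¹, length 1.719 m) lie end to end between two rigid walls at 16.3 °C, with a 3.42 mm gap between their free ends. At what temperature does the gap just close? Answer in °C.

T = 152 °C

α₁L₁ = 9.7475×10⁻⁶ m/K, α₂L₂ = 1.536786×10⁻⁵ m/K → total 2.511536×10⁻⁵ m/K
ΔT = g/(α₁L₁+α₂L₂) = 3.42×10⁻³ / 2.511536×10⁻⁵ = 136.17 K
T = 16.3 + 136.17 = 152.47 °C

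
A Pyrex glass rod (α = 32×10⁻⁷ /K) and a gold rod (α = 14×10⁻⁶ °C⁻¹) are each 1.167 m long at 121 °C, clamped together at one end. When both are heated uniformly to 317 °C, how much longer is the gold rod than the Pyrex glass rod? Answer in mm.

2.47 mm

ΔT = 196 K
Pyrex glass: ΔL = 32×10⁻⁷ × 1.167 m × 196 = 7.3194×10⁻⁴ m = 0.73194 mm
gold: ΔL = 14×10⁻⁶ × 1.167 m × 196 = 3.2022×10⁻³ m = 3.2022 mm
difference = 3.2022 − 0.73194 = 2.47026 mm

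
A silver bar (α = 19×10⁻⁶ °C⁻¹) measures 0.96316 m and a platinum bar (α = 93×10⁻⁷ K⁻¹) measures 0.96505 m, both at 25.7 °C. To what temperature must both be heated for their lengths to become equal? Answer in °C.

Equal length when α₁L₁ΔT − α₂L₂ΔT = L₂ − L₁ = 1.89×10⁻³ m
α₁L₁ = 1.830004×10⁻⁵, α₂L₂ = 8.974965×10⁻⁶ → Δ(αL) = 9.325075×10⁻⁶ m/K
ΔT = 1.89×10⁻³ / 9.325075×10⁻⁶ = 202.679 K, so T = 25.7 + 202.679 = 228.379 °C

T = 228.4 °C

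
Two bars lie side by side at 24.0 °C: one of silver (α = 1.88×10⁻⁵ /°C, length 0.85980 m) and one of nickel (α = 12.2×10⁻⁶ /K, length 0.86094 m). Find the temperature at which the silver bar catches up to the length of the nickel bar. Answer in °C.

T = 225.4 °C

L₁(1 + α₁ΔT) = L₂(1 + α₂ΔT) ⇒ ΔT = (L₂ − L₁)/(α₁L₁ − α₂L₂)
L₂ − L₁ = 0.86094 − 0.85980 = 1.14×10⁻³ m
α₁L₁ − α₂L₂ = 1.88×10⁻⁵×0.85980 − 12.2×10⁻⁶×0.86094 = 5.660772×10⁻⁶ m/K
ΔT = 1.14×10⁻³ / 5.660772×10⁻⁶ = 201.386 K
T = 24.0 + 201.386 = 225.386 °C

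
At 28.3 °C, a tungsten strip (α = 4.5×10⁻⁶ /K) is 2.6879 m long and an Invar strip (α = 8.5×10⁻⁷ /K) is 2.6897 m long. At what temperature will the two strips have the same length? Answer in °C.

L₁(1 + α₁ΔT) = L₂(1 + α₂ΔT) ⇒ ΔT = (L₂ − L₁)/(α₁L₁ − α₂L₂)
L₂ − L₁ = 2.6897 − 2.6879 = 1.80×10⁻³ m
α₁L₁ − α₂L₂ = 4.5×10⁻⁶×2.6879 − 8.5×10⁻⁷×2.6897 = 9.809305×10⁻⁶ m/K
ΔT = 1.80×10⁻³ / 9.809305×10⁻⁶ = 183.499 K
T = 28.3 + 183.499 = 211.799 °C

T = 211.8 °C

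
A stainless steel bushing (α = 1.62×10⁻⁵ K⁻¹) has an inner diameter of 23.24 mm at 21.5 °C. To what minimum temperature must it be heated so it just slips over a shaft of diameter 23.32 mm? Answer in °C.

T = 234 °C

Required Δd = 23.32 − 23.24 = 0.08 mm
Δd = αd₀ΔT ⇒ ΔT = Δd/(αd₀) = 0.08 / (1.62×10⁻⁵ × 23.24) = 212.49 K
T_min = 21.5 + 212.49 = 233.99 °C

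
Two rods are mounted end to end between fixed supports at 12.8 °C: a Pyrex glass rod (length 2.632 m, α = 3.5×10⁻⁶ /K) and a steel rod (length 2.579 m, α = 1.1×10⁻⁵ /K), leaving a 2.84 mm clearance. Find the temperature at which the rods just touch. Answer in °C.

Gap closes when ΔL₁ + ΔL₂ = 2.84 mm = 2.84×10⁻³ m
(α₁L₁ + α₂L₂)ΔT = g
α₁L₁ + α₂L₂ = 3.5×10⁻⁶×2.632 + 1.1×10⁻⁵×2.579 = 3.7581×10⁻⁵ m/K
ΔT = 2.84×10⁻³ / 3.7581×10⁻⁵ = 75.570 K
T = 12.8 + 75.570 = 88.370 °C

T = 88.4 °C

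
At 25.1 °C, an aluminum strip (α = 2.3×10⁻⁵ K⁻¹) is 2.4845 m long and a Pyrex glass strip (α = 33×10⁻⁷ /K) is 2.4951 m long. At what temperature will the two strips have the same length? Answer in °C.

T = 241.8 °C

L₁(1 + α₁ΔT) = L₂(1 + α₂ΔT) ⇒ ΔT = (L₂ − L₁)/(α₁L₁ − α₂L₂)
L₂ − L₁ = 2.4951 − 2.4845 = 1.06×10⁻² m
α₁L₁ − α₂L₂ = 2.3×10⁻⁵×2.4845 − 33×10⁻⁷×2.4951 = 4.890967×10⁻⁵ m/K
ΔT = 1.06×10⁻² / 4.890967×10⁻⁵ = 216.726 K
T = 25.1 + 216.726 = 241.826 °C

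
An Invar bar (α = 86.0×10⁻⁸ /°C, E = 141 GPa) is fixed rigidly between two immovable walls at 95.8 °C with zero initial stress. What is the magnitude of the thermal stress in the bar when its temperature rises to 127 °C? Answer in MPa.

Fully constrained: the free strain ε = αΔT is blocked, so σ = Eε = EαΔT.
|ΔT| = 31.2 K
σ = 141×10⁹ × 86.0×10⁻⁸ × 31.2 = 3.78×10⁶ Pa

σ = 3.78 MPa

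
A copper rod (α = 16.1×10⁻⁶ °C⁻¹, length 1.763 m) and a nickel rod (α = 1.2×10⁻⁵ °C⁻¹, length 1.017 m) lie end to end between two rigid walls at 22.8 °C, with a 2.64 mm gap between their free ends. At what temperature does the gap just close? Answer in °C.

T = 87.8 °C

α₁L₁ = 2.83843×10⁻⁵ m/K, α₂L₂ = 1.2204×10⁻⁵ m/K → total 4.05883×10⁻⁵ m/K
ΔT = g/(α₁L₁+α₂L₂) = 2.64×10⁻³ / 4.05883×10⁻⁵ = 65.043 K
T = 22.8 + 65.043 = 87.843 °C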